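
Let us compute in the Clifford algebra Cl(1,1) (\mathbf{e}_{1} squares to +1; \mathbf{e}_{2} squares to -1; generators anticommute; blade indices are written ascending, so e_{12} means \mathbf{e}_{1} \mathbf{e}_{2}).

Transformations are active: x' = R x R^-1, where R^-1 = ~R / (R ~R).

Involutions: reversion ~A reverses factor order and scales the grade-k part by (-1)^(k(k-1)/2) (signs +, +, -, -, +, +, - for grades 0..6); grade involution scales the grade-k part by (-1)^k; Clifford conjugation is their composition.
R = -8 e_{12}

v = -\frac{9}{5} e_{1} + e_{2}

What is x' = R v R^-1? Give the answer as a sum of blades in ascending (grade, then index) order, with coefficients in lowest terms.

~R = 8 e_{12}, and R ~R = -64, so R^-1 = ~R / (-64).
R v = 8 e_{1} - \frac{72}{5} e_{2}
Answer: \frac{9}{5} e_{1} - e_{2}


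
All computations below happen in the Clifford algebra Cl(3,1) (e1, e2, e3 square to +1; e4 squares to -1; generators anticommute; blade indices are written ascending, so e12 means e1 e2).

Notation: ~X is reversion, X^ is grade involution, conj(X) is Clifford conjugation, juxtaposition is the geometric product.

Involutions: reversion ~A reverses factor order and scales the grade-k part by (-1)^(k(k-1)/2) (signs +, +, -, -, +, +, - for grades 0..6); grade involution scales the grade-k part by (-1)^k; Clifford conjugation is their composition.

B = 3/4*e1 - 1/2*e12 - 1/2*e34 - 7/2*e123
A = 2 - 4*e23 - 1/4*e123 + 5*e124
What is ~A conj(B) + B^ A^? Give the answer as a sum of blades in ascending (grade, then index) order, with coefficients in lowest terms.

first term: 7/8 + 25/2*e1 - 1/8*e3 + 5/2*e4 + e12 - 2*e13 - 3/16*e23 + 23/4*e24 + 37/2*e34 - 25/2*e123 + 1/8*e124
second term: -7/8 + 25/2*e1 + 1/8*e3 - 5/2*e4 - e12 + 2*e13 - 3/16*e23 + 7/4*e24 + 33/2*e34 + 15/2*e123 + 1/8*e124
Answer: 25*e1 - 3/8*e23 + 15/2*e24 + 35*e34 - 5*e123 + 1/4*e124


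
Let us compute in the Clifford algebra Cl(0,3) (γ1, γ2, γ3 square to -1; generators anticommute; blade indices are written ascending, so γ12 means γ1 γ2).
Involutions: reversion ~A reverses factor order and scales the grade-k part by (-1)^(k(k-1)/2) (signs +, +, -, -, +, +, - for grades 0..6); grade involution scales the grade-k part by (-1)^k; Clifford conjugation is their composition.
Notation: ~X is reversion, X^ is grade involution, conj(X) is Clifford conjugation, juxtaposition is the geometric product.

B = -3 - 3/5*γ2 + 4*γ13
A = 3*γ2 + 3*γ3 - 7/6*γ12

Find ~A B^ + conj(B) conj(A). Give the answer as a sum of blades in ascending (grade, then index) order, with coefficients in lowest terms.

first term: -9/5 + 113/10*γ1 - 9*γ2 - 9*γ3 - 7/2*γ12 + 43/15*γ23 - 12*γ123
second term: 9/5 - 113/10*γ1 + 9*γ2 + 9*γ3 - 7/2*γ12 + 43/15*γ23 - 12*γ123
Answer: -7*γ12 + 86/15*γ23 - 24*γ123


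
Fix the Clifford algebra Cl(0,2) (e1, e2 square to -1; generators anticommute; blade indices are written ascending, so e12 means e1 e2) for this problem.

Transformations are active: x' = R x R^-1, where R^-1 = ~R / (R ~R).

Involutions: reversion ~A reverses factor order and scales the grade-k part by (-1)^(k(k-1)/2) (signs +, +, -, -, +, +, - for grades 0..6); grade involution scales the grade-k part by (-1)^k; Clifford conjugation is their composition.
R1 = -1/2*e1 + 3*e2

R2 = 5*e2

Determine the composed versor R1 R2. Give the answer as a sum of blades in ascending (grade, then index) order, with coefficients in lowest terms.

Distribute over the terms of R2 (each basis-blade product reordered to ascending indices, repeated generators contracted through their squares):
R1 (5*e2) = -15 - 5/2*e12
Answer: -15 - 5/2*e12


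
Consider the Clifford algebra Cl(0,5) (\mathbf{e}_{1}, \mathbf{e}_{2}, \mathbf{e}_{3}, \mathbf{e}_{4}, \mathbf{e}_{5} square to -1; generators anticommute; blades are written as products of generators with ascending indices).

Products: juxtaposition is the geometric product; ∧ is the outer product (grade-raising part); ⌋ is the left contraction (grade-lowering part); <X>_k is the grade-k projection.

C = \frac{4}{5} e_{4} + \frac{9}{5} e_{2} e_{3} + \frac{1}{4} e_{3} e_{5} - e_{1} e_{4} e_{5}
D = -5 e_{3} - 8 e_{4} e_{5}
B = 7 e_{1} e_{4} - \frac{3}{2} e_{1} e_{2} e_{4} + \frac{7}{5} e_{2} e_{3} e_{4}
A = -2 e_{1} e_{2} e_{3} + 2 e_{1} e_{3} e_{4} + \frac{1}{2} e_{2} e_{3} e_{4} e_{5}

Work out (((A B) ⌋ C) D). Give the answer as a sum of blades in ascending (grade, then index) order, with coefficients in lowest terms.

step 1: 14 e_{3} - \frac{7}{10} e_{5} - \frac{14}{5} e_{1} e_{2} + \frac{14}{5} e_{1} e_{4} - 3 e_{2} e_{3} - 3 e_{3} e_{4} - \frac{3}{4} e_{1} e_{3} e_{5} + 14 e_{2} e_{3} e_{4} + \frac{7}{2} e_{1} e_{2} e_{3} e_{5}
step 2: \frac{27}{5} + \frac{126}{5} e_{2} - \frac{7}{40} e_{3} - \frac{7}{10} e_{5} - \frac{7}{10} e_{1} e_{4}
step 3: -\frac{7}{8} - 27 e_{3} + \frac{28}{5} e_{4} - \frac{28}{5} e_{1} e_{5} - 126 e_{2} e_{3} - \frac{7}{2} e_{3} e_{5} - \frac{216}{5} e_{4} e_{5} - \frac{7}{2} e_{1} e_{3} e_{4} - \frac{1008}{5} e_{2} e_{4} e_{5} + \frac{7}{5} e_{3} e_{4} e_{5}
Answer: -\frac{7}{8} - 27 e_{3} + \frac{28}{5} e_{4} - \frac{28}{5} e_{1} e_{5} - 126 e_{2} e_{3} - \frac{7}{2} e_{3} e_{5} - \frac{216}{5} e_{4} e_{5} - \frac{7}{2} e_{1} e_{3} e_{4} - \frac{1008}{5} e_{2} e_{4} e_{5} + \frac{7}{5} e_{3} e_{4} e_{5}


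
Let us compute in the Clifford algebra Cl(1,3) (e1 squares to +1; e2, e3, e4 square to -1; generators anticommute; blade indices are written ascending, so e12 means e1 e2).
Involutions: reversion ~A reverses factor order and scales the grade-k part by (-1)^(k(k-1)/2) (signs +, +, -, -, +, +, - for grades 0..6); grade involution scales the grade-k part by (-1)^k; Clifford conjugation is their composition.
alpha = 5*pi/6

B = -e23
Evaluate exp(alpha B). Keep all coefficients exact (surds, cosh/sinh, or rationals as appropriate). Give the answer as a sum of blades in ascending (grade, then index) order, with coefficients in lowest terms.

B^2 = (-1)^2*(e23)^2 = 1*(-1) = -1 (a basis 2-blade squares to minus the product of its generators' squares).
B^2 = -1 — B^2 < 0, so the exponential closes trigonometrically: l = 1, alpha*l = 5*pi/6, so exp(alpha B) = cos(5*pi/6) + (sin(5*pi/6)/1)*B = -sqrt(3)/2 + (1/2)*B.
Answer: -sqrt(3)/2 - 1/2*e23


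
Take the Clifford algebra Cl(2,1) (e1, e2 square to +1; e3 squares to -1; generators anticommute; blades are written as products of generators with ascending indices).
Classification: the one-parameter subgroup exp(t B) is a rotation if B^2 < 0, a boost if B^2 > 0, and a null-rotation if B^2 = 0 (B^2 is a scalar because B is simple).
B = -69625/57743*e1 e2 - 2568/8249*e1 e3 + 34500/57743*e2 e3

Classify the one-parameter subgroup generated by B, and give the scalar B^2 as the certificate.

B^2 term by term: the squares give (-69625/57743)^2*(e1 e2)^2 + (-2568/8249)^2*(e1 e3)^2 + (34500/57743)^2*(e2 e3)^2 = 4847640625/3334254049*(-1) + 6594624/68046001*(+1) + 1190250000/3334254049*(+1) = -1 (each basis 2-blade squares to minus the product of its generators' squares); cross terms between blades sharing an index anticommute and cancel. So B^2 = -1.
Answer: rotation, certificate B^2 = -1. Check the certificate: B^2 = -1, and that sign is decisive whatever form B takes.


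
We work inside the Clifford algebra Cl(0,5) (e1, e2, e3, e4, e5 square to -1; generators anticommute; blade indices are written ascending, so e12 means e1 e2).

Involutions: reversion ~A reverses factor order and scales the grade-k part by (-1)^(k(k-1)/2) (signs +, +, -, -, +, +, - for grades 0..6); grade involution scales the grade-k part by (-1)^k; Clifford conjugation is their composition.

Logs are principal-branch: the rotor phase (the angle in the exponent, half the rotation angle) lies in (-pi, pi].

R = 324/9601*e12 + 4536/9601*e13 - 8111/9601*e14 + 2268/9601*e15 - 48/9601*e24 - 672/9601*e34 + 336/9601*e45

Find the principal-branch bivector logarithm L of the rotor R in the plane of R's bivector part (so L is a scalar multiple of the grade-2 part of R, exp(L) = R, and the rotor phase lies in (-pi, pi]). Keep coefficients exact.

The scalar part of R is 0, which fixes the principal-branch rotor phase; the unit plane is then the bivector part divided by the sine of that phase, and L is that plane scaled by the phase.
Concretely: cos(phase) = 0 gives phase = ±pi/2, and since phase/sin(phase) is even the sign is immaterial: L = (phase/sin(phase)) * <R>_2 = (pi/2) * <R>_2.
Answer: 162*pi/9601*e12 + 2268*pi/9601*e13 - 8111*pi/19202*e14 + 1134*pi/9601*e15 - 24*pi/9601*e24 - 336*pi/9601*e34 + 168*pi/9601*e45


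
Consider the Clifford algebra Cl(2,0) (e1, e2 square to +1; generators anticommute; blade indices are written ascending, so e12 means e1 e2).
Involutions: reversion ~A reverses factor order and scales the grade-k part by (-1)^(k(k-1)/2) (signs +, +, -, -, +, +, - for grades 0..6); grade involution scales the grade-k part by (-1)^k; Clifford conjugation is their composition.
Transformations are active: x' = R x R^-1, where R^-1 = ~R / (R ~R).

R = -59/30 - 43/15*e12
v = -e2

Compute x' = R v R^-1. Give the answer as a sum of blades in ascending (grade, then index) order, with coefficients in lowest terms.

~R = -59/30 + 43/15*e12, and R ~R = 10877/900, so R^-1 = ~R / (10877/900).
R v = 43/15*e1 + 59/30*e2
Answer: -10148/10877*e1 + 3915/10877*e2


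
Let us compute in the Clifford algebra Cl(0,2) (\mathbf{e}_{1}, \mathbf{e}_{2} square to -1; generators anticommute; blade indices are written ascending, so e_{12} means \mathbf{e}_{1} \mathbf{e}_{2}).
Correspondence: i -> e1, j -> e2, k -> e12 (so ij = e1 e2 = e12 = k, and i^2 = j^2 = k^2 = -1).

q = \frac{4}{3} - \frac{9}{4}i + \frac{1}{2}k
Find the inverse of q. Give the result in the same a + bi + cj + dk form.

In blades: q = \frac{4}{3} - \frac{9}{4} e_{1} + \frac{1}{2} e_{12}.
With qbar = \frac{4}{3} + \frac{9}{4} e_{1} - \frac{1}{2} e_{12} (scalar fixed, mapped units negated), q qbar = \frac{1021}{144} (the sum of squared coefficients), so q^-1 = qbar / (\frac{1021}{144}) = \frac{192}{1021} + \frac{324}{1021} e_{1} - \frac{72}{1021} e_{12}; translating back:
Answer: \frac{192}{1021} + \frac{324}{1021}i - \frac{72}{1021}k


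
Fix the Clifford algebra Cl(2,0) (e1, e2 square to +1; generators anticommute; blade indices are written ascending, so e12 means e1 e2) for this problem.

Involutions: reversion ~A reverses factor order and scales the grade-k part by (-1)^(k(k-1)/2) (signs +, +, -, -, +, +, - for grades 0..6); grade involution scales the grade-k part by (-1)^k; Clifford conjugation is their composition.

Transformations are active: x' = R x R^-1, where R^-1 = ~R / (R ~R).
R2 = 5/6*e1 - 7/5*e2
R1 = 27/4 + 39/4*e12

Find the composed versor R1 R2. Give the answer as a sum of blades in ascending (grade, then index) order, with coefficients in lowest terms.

Distribute over the terms of R1 (each basis-blade product reordered to ascending indices, repeated generators contracted through their squares):
(27/4) R2 = 45/8*e1 - 189/20*e2
(39/4*e12) R2 = -273/20*e1 - 65/8*e2
Summing the partial products and collecting blades:
Answer: -321/40*e1 - 703/40*e2


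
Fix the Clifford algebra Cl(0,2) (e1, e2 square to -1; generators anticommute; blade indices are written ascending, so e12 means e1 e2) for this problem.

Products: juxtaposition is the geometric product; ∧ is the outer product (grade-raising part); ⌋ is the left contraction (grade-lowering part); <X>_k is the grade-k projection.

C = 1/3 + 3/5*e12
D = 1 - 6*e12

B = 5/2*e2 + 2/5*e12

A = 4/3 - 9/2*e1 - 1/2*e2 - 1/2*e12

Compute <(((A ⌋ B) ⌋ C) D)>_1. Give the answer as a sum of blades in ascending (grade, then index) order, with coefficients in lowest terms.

step 1: 29/20 - 1/5*e1 + 77/15*e2 + 8/15*e12
step 2: 49/300 + 77/25*e1 + 3/25*e2 + 87/100*e12
step 3: 323/60 + 59/25*e1 + 93/5*e2 - 11/100*e12
step 4: 59/25*e1 + 93/5*e2
Answer: 59/25*e1 + 93/5*e2


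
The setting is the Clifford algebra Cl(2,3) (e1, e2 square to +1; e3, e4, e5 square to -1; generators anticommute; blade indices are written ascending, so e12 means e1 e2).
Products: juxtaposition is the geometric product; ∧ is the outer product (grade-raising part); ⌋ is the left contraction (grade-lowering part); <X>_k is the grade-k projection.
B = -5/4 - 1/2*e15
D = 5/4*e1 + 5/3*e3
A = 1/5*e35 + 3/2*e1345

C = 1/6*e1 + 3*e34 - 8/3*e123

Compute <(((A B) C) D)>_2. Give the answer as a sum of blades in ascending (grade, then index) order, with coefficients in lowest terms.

step 1: 1/10*e13 - 3/4*e34 - 1/4*e35 - 15/8*e1345
step 2: 9/4 + 4/15*e2 - 1/60*e3 - 3/10*e14 + 45/8*e15 + 3/4*e45 + 2*e124 + 2/3*e125 - 1/8*e134 - 1/24*e135 - 5*e245 + 5/16*e345
step 3: 1/36 + 45/16*e1 + 15/4*e3 + 3/8*e4 - 225/32*e5 - 1/3*e12 + 1/48*e13 - 5/24*e14 - 5/72*e15 + 4/9*e23 + 5/2*e24 + 5/6*e25 - 5/32*e34 - 5/96*e35 - 25/48*e45 + 1/2*e134 - 75/8*e135 + 15/16*e145 + 5/4*e345 - 10/3*e1234 - 10/9*e1235 + 25/4*e1245 - 25/64*e1345 - 25/3*e2345
step 4: -1/3*e12 + 1/48*e13 - 5/24*e14 - 5/72*e15 + 4/9*e23 + 5/2*e24 + 5/6*e25 - 5/32*e34 - 5/96*e35 - 25/48*e45
Answer: -1/3*e12 + 1/48*e13 - 5/24*e14 - 5/72*e15 + 4/9*e23 + 5/2*e24 + 5/6*e25 - 5/32*e34 - 5/96*e35 - 25/48*e45


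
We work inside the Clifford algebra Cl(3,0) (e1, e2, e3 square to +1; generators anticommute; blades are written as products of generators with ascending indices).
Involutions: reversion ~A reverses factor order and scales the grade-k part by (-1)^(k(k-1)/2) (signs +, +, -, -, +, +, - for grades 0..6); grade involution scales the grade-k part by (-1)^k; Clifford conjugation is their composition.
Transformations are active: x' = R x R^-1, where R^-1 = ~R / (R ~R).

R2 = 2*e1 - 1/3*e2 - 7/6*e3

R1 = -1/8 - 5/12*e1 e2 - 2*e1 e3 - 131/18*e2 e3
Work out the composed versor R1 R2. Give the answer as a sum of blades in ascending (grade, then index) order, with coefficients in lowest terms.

Distribute over the terms of R2 (each basis-blade product reordered to ascending indices, repeated generators contracted through their squares):
R1 (2*e1) = -1/4*e1 + 5/6*e2 + 4*e3 - 131/9*e1 e2 e3
R1 (-1/3*e2) = 5/36*e1 + 1/24*e2 - 131/54*e3 - 2/3*e1 e2 e3
R1 (-7/6*e3) = 7/3*e1 + 917/108*e2 + 7/48*e3 + 35/72*e1 e2 e3
Summing the partial products and collecting blades:
Answer: 20/9*e1 + 2023/216*e2 + 743/432*e3 - 1061/72*e1 e2 e3


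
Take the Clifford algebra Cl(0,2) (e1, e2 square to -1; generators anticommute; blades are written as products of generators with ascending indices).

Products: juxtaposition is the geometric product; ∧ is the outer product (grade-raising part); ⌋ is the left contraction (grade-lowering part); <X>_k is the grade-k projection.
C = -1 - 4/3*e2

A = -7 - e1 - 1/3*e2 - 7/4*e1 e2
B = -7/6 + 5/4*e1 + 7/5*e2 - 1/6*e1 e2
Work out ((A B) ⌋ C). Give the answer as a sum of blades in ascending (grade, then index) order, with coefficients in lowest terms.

step 1: 1151/120 - 457/90*e1 - 8471/720*e2 + 89/40*e1 e2
step 2: -27301/1080 - 1151/90*e2
Answer: -27301/1080 - 1151/90*e2


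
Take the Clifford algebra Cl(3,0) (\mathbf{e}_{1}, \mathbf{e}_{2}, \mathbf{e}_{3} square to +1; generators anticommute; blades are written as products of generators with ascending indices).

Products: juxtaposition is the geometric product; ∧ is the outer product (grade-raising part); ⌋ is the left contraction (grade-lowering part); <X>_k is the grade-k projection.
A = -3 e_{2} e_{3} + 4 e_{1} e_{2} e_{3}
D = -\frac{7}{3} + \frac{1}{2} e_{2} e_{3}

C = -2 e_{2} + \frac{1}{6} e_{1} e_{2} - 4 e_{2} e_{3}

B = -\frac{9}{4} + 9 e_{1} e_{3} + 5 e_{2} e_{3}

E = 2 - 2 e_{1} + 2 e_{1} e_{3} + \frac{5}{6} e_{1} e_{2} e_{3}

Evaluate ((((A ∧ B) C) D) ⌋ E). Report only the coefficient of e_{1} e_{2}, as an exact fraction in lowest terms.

step 1: \frac{27}{4} e_{2} e_{3} - 9 e_{1} e_{2} e_{3}
step 2: 27 - 36 e_{1} + 15 e_{3} - \frac{153}{8} e_{1} e_{3}
step 3: -63 + 84 e_{1} - \frac{15}{2} e_{2} - 35 e_{3} + \frac{153}{16} e_{1} e_{2} + \frac{357}{8} e_{1} e_{3} + \frac{27}{2} e_{2} e_{3} - 18 e_{1} e_{2} e_{3}
step 4: -\frac{1473}{4} + \frac{739}{4} e_{1} + \frac{595}{16} e_{2} + \frac{5121}{32} e_{3} - \frac{175}{6} e_{1} e_{2} - \frac{479}{4} e_{1} e_{3} + 70 e_{2} e_{3} - \frac{105}{2} e_{1} e_{2} e_{3}
Answer: -\frac{175}{6}


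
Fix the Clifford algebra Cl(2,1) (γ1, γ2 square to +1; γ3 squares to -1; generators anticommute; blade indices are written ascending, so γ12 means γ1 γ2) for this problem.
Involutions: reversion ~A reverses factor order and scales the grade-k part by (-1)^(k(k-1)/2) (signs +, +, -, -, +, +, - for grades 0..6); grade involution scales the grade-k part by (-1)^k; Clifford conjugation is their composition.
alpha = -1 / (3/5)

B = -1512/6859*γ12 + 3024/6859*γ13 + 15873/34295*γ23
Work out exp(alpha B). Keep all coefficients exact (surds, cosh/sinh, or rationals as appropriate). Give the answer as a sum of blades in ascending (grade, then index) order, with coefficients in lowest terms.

B^2 term by term: the squares give (-1512/6859)^2*(γ12)^2 + (3024/6859)^2*(γ13)^2 + (15873/34295)^2*(γ23)^2 = 2286144/47045881*(-1) + 9144576/47045881*(+1) + 251952129/1176147025*(+1) = 9/25 (each basis 2-blade squares to minus the product of its generators' squares); cross terms between blades sharing an index anticommute and cancel. So B^2 = 9/25.
B^2 = 9/25 — since the square is positive, the closed form is hyperbolic: l = 3/5, alpha*l = -1, so exp(alpha B) = cosh(-1) + (sinh(-1)/(3/5))*B = cosh(1) + (-5*sinh(1)/3)*B.
Answer: cosh(1) + 2520*sinh(1)/6859*γ12 - 5040*sinh(1)/6859*γ13 - 5291*sinh(1)/6859*γ23


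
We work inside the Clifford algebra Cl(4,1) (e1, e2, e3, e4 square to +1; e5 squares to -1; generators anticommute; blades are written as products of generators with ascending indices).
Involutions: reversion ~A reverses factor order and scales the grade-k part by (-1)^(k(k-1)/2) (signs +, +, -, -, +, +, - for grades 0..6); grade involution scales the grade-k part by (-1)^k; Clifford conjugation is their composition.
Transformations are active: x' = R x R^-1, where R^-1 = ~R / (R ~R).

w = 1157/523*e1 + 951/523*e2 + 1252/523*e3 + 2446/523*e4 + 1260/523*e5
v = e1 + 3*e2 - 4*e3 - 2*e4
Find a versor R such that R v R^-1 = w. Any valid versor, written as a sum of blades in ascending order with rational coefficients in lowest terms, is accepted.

Key observation: q(v) = q(w) = 30 (sandwiches preserve the norm), so R = v + w = 1680/523*e1 + 2520/523*e2 - 840/523*e3 + 1400/523*e4 + 1260/523*e5 works whenever it is invertible — the component of v along it is kept and (v - w)/2 reverses, sending v to w.
Answer: 1680/523*e1 + 2520/523*e2 - 840/523*e3 + 1400/523*e4 + 1260/523*e5


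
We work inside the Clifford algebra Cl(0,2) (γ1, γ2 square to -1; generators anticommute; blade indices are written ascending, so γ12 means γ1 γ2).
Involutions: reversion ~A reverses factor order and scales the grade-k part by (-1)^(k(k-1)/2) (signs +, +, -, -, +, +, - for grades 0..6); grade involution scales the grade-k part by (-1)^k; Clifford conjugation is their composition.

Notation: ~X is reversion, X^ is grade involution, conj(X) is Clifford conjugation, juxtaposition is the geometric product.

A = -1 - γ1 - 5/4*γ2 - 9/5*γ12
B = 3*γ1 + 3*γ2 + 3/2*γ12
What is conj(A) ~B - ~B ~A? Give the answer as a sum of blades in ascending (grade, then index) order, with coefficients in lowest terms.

first term: -81/20 - 411/40*γ1 + 39/10*γ2 + 3/4*γ12
second term: 189/20 + 21/40*γ1 - 69/10*γ2 + 3/4*γ12
Answer: -27/2 - 54/5*γ1 + 54/5*γ2


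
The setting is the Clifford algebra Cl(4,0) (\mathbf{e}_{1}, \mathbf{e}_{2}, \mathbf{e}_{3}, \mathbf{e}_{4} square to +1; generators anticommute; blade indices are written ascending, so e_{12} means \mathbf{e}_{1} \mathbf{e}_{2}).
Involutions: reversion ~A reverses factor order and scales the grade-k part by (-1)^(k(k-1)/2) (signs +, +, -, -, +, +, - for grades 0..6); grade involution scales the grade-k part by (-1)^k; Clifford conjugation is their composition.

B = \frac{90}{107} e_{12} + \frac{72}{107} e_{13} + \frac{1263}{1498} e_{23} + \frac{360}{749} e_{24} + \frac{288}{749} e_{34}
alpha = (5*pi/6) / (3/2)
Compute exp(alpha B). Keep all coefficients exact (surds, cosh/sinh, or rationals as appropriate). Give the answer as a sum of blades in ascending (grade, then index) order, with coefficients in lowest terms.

B^2 term by term: the squares give (\frac{90}{107})^2*(e_{12})^2 + (\frac{72}{107})^2*(e_{13})^2 + (\frac{1263}{1498})^2*(e_{23})^2 + (\frac{360}{749})^2*(e_{24})^2 + (\frac{288}{749})^2*(e_{34})^2 = \frac{8100}{11449}*(-1) + \frac{5184}{11449}*(-1) + \frac{1595169}{2244004}*(-1) + \frac{129600}{561001}*(-1) + \frac{82944}{561001}*(-1) = -\frac{9}{4} (each basis 2-blade squares to minus the product of its generators' squares); cross terms between blades sharing an index anticommute and cancel; the commuting (index-disjoint) pairs give grade-4 terms 2*c*c'*(blade product), which cancel blade by blade — e_{1234}: \frac{51840}{80143} - \frac{51840}{80143} = 0 — confirming B is simple. So B^2 = -\frac{9}{4}.
B^2 = -\frac{9}{4} — circular case — the even/odd split gives cos and sin: l = \frac{3}{2}, alpha*l = \frac{5 \pi}{6}, so exp(alpha B) = cos(\frac{5 \pi}{6}) + (sin(\frac{5 \pi}{6})/(\frac{3}{2}))*B = - \frac{\sqrt{3}}{2} + (\frac{1}{3})*B.
Answer: - \frac{\sqrt{3}}{2} + \frac{30}{107} e_{12} + \frac{24}{107} e_{13} + \frac{421}{1498} e_{23} + \frac{120}{749} e_{24} + \frac{96}{749} e_{34}


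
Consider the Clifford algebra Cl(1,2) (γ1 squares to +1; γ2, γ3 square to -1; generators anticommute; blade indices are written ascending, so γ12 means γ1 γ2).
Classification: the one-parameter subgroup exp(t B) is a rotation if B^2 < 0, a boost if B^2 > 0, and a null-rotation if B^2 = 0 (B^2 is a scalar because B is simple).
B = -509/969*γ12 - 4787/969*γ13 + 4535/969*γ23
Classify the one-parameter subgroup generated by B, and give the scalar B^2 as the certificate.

B^2 term by term: the squares give (-509/969)^2*(γ12)^2 + (-4787/969)^2*(γ13)^2 + (4535/969)^2*(γ23)^2 = 259081/938961*(+1) + 22915369/938961*(+1) + 20566225/938961*(-1) = 25/9 (each basis 2-blade squares to minus the product of its generators' squares); cross terms between blades sharing an index anticommute and cancel. So B^2 = 25/9.
Answer: boost, certificate B^2 = 25/9. Certificate logic: 25/9 is a conjugation-invariant scalar, so its sign fixes rotation versus boost versus null-rotation outright.


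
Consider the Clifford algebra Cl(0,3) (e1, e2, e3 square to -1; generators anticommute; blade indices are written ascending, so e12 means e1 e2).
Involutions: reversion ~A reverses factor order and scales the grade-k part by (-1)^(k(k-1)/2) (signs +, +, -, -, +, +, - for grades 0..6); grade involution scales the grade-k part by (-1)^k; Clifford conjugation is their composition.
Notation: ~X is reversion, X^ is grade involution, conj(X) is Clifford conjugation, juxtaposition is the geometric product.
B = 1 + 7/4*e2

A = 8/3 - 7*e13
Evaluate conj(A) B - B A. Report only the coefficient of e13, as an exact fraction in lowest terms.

first term: 8/3 + 14/3*e2 + 7*e13 - 49/4*e123
second term: 8/3 + 14/3*e2 - 7*e13 + 49/4*e123
Answer: 14


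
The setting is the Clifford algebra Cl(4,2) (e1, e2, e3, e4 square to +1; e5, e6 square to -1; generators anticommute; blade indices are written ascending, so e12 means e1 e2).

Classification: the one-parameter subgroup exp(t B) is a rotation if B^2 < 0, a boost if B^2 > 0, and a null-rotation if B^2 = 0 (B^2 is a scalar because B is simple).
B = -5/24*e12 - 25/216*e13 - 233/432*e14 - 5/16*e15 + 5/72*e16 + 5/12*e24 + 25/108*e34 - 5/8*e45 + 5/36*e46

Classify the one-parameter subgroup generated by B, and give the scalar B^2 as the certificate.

B^2 term by term: the squares give (-5/24)^2*(e12)^2 + (-25/216)^2*(e13)^2 + (-233/432)^2*(e14)^2 + (-5/16)^2*(e15)^2 + (5/72)^2*(e16)^2 + (5/12)^2*(e24)^2 + (25/108)^2*(e34)^2 + (-5/8)^2*(e45)^2 + (5/36)^2*(e46)^2 = 25/576*(-1) + 625/46656*(-1) + 54289/186624*(-1) + 25/256*(+1) + 25/5184*(+1) + 25/144*(-1) + 625/11664*(-1) + 25/64*(+1) + 25/1296*(+1) = -1/16 (each basis 2-blade squares to minus the product of its generators' squares); cross terms between blades sharing an index anticommute and cancel; the commuting (index-disjoint) pairs give grade-4 terms 2*c*c'*(blade product), which cancel blade by blade — e1234: -125/1296 + 125/1296 = 0; e1245: 25/96 - 25/96 = 0; e1246: -25/432 + 25/432 = 0; e1345: 125/864 - 125/864 = 0; e1346: -125/3888 + 125/3888 = 0; e1456: 25/288 - 25/288 = 0 — confirming B is simple. So B^2 = -1/16.
Answer: rotation, certificate B^2 = -1/16. The invariant at work: B^2 = -1/16 is unchanged by conjugation, hence its sign classifies the subgroup whatever basis B is written in.


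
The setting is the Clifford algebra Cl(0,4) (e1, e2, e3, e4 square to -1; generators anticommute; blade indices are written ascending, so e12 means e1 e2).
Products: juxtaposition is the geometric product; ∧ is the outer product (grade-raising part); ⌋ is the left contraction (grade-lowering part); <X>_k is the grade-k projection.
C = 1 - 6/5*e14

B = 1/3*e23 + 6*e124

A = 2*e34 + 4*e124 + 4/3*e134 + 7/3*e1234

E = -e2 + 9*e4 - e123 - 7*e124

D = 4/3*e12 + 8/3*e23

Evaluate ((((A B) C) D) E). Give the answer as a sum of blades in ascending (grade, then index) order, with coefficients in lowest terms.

step 1: 24 + 14*e3 - 7/9*e14 + 8*e23 + 2/3*e24 - 12*e123 + 4/9*e124 - 4/3*e134
step 2: 346/15 - 8/15*e2 + 78/5*e3 + 4/5*e12 - 1331/45*e14 + 8*e23 + 2/3*e24 - 12*e123 + 4/9*e124 + 232/15*e134 - 72/5*e234 - 48/5*e1234
step 3: -112/5 + 1408/45*e1 + 208/5*e2 + 784/45*e3 + 5104/135*e4 + 1384/45*e12 + 128/15*e13 + 1192/45*e14 + 2768/45*e23 + 5324/135*e24 + 496/45*e34 + 104/5*e123 + 1856/45*e124 - 2752/135*e134 - 928/45*e234 - 10648/135*e1234
step 4: -27368/45 + 3508/27*e1 - 23692/45*e2 + 56992/135*e3 - 4708/45*e4 - 16256/135*e12 - 1048/45*e13 - 272/9*e14 + 50896/135*e23 + 27488/45*e24 + 3608/15*e34 + 36808/45*e123 + 6736/15*e124 - 53084/135*e134 + 25912/45*e234 + 16664/135*e1234
Answer: -27368/45 + 3508/27*e1 - 23692/45*e2 + 56992/135*e3 - 4708/45*e4 - 16256/135*e12 - 1048/45*e13 - 272/9*e14 + 50896/135*e23 + 27488/45*e24 + 3608/15*e34 + 36808/45*e123 + 6736/15*e124 - 53084/135*e134 + 25912/45*e234 + 16664/135*e1234


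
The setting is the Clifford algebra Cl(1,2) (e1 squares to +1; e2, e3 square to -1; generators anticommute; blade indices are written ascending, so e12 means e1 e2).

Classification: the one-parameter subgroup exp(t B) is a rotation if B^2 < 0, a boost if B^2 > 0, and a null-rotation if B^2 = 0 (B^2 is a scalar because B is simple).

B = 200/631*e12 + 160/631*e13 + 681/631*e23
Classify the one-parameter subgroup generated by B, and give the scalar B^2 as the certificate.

B^2 term by term: the squares give (200/631)^2*(e12)^2 + (160/631)^2*(e13)^2 + (681/631)^2*(e23)^2 = 40000/398161*(+1) + 25600/398161*(+1) + 463761/398161*(-1) = -1 (each basis 2-blade squares to minus the product of its generators' squares); cross terms between blades sharing an index anticommute and cancel. So B^2 = -1.
Answer: rotation, certificate B^2 = -1. B^2 = -1 is basis-independent, so its sign is the whole story.


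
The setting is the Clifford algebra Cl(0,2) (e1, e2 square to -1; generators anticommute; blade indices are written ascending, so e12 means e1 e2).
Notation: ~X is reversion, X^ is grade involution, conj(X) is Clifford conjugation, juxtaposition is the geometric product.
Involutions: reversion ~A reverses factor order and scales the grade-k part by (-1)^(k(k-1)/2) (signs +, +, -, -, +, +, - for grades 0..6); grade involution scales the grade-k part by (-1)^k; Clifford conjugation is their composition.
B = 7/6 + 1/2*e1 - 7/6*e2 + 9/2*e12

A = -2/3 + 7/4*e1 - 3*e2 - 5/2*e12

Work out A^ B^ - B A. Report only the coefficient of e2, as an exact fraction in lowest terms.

first term: 439/72 + 353/24*e1 + 853/72*e2 - 155/24*e12
second term: 439/72 + 145/8*e1 + 461/72*e2 - 43/8*e12
Answer: 49/9


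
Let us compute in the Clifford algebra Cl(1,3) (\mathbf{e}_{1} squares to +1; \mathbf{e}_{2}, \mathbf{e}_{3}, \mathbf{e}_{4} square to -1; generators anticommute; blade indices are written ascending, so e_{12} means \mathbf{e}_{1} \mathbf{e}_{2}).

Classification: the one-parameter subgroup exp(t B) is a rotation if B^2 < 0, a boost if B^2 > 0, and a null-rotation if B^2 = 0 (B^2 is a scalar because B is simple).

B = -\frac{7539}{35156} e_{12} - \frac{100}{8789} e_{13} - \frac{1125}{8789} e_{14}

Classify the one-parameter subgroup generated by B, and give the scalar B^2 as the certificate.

B^2 term by term: the squares give (-\frac{7539}{35156})^2*(e_{12})^2 + (-\frac{100}{8789})^2*(e_{13})^2 + (-\frac{1125}{8789})^2*(e_{14})^2 = \frac{56836521}{1235944336}*(+1) + \frac{10000}{77246521}*(+1) + \frac{1265625}{77246521}*(+1) = \frac{1}{16} (each basis 2-blade squares to minus the product of its generators' squares); cross terms between blades sharing an index anticommute and cancel. So B^2 = \frac{1}{16}.
Answer: boost, certificate B^2 = \frac{1}{16}. B^2 = \frac{1}{16} is basis-independent, so its sign is the whole story.


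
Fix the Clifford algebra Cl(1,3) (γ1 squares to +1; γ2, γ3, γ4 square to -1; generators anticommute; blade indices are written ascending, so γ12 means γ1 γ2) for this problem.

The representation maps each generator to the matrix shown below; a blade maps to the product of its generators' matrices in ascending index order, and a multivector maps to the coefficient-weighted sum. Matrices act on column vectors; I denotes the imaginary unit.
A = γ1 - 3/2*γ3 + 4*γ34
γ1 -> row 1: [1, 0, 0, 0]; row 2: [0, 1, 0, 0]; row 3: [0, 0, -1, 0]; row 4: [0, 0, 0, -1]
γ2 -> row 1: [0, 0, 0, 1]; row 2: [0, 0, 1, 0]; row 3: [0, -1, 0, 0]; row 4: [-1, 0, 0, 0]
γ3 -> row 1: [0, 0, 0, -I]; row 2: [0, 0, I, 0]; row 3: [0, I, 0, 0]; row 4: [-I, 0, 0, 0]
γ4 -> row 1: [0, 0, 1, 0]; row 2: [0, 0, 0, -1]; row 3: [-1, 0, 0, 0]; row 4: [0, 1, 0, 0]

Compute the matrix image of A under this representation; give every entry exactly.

Bivector images (products of the table entries): rho(γ34) = rho(γ3)rho(γ4) = row 1: [0, -I, 0, 0]; row 2: [-I, 0, 0, 0]; row 3: [0, 0, 0, -I]; row 4: [0, 0, -I, 0].
M = (1)*rho(γ1) + (-3/2)*rho(γ3) + (4)*rho(γ34), summed entrywise:
Answer: row 1: [1, -4*I, 0, 3*I/2]; row 2: [-4*I, 1, -3*I/2, 0]; row 3: [0, -3*I/2, -1, -4*I]; row 4: [3*I/2, 0, -4*I, -1]


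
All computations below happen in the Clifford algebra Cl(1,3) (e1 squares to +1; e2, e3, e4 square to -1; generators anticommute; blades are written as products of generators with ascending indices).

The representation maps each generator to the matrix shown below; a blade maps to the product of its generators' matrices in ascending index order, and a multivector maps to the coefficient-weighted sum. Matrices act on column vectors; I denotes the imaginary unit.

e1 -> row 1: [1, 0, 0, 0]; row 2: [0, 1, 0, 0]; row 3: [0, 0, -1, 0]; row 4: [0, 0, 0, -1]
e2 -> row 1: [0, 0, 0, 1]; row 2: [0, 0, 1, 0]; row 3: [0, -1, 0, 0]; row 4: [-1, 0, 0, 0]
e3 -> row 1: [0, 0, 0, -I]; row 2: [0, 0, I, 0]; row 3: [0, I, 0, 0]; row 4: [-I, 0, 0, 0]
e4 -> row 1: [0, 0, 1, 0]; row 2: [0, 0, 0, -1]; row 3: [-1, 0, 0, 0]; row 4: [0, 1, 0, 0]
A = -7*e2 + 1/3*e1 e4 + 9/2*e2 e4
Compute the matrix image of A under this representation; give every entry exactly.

Bivector images (products of the table entries): rho(e1 e4) = rho(e1)rho(e4) = row 1: [0, 0, 1, 0]; row 2: [0, 0, 0, -1]; row 3: [1, 0, 0, 0]; row 4: [0, -1, 0, 0]; rho(e2 e4) = rho(e2)rho(e4) = row 1: [0, 1, 0, 0]; row 2: [-1, 0, 0, 0]; row 3: [0, 0, 0, 1]; row 4: [0, 0, -1, 0].
M = (-7)*rho(e2) + (1/3)*rho(e1 e4) + (9/2)*rho(e2 e4), summed entrywise:
Answer: row 1: [0, 9/2, 1/3, -7]; row 2: [-9/2, 0, -7, -1/3]; row 3: [1/3, 7, 0, 9/2]; row 4: [7, -1/3, -9/2, 0]


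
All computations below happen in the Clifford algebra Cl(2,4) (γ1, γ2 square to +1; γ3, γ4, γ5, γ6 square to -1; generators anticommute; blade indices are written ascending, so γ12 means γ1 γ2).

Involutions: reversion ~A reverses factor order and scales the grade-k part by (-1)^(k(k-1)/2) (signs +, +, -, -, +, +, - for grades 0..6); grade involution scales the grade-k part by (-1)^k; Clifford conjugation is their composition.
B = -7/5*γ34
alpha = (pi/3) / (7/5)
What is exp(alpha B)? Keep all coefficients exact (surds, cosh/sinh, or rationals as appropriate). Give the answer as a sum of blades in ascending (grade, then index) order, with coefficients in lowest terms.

B^2 = (-7/5)^2*(γ34)^2 = 49/25*(-1) = -49/25 (a basis 2-blade squares to minus the product of its generators' squares).
B^2 = -49/25 — the negative square puts this in the circular regime; l = 7/5, alpha*l = pi/3, so exp(alpha B) = cos(pi/3) + (sin(pi/3)/(7/5))*B = 1/2 + (5*sqrt(3)/14)*B.
Answer: 1/2 - sqrt(3)/2*γ34


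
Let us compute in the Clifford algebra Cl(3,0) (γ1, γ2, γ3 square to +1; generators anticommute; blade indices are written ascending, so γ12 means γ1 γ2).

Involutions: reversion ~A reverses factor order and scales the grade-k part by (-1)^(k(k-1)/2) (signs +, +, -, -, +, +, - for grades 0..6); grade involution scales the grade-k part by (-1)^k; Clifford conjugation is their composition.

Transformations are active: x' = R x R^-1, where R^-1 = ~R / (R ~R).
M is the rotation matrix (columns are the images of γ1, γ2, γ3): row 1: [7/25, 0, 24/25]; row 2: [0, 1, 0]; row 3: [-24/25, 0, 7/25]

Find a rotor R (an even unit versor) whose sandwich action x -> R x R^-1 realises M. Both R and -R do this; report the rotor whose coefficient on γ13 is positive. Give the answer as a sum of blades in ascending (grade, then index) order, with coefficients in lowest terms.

Method: write R = a + b12*γ12 + b13*γ13 + b23*γ23 with a^2 + b12^2 + b13^2 + b23^2 = 1 (so R^-1 = ~R). Expanding the columns R e_j ~R gives tr M = 4a^2 - 1 and, from the antisymmetric part, M21 - M12 = -4a*b12, M13 - M31 = 4a*b13, M32 - M23 = -4a*b23.
Here tr M = 39/25, so a^2 = (1 + tr M)/4 = 16/25 and a = ±4/5. Taking a = 4/5: M21 - M12 = 0, M13 - M31 = 48/25, M32 - M23 = 0, giving b12 = 0, b13 = 3/5, b23 = 0, i.e. R = 4/5 + 3/5*γ13.
Its γ13 coefficient is already positive.
Answer: 4/5 + 3/5*γ13. Sheet selection: the two-to-one cover makes ±R indistinguishable at the matrix level (trace 39/25), so uniqueness comes from the required sign on γ13.


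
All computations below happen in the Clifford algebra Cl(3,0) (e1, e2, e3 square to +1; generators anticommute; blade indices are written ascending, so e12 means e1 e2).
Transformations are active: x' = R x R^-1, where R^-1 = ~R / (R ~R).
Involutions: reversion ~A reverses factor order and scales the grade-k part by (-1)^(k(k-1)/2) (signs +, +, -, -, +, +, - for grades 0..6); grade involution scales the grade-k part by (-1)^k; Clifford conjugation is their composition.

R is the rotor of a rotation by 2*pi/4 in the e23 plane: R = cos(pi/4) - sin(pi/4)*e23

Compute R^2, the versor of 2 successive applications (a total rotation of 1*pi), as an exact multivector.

Rotor phase runs at HALF the rotation angle; powers of one rotor simply add phase, so after 2 steps in e23 the phase is 2*pi/4 = pi/2 and R^2 = cos(pi/2) - sin(pi/2)*e23.
cos(pi/2) = 0 and sin(pi/2) = 1, so R^2 = -e23. The net rotation is 1*pi; the rotor keeps the half-angle phase exactly.
Answer: -e23


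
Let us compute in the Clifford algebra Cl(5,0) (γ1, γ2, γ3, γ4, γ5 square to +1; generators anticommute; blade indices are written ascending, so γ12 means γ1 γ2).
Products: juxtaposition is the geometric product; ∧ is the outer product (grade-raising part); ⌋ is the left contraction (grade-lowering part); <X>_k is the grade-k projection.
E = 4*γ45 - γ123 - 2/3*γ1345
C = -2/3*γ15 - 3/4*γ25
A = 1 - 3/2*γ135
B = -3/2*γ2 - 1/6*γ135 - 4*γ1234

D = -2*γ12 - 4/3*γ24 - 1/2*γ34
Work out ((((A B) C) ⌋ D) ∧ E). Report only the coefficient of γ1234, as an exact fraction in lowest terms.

step 1: -1/4 - 3/2*γ2 - 1/6*γ135 + 6*γ245 - 4*γ1234 + 9/4*γ1235
step 2: 1/9*γ3 - 9/2*γ4 + 9/8*γ5 - 27/16*γ13 + 1/6*γ15 + 3/2*γ23 + 3/16*γ25 + 1/8*γ123 + 4*γ124 - γ125 + 3*γ1345 - 8/3*γ2345
step 3: -6*γ2 - 9/4*γ3 - 1/18*γ4
step 4: -24*γ245 - 9*γ345 - 1/18*γ1234 - 4*γ12345
Answer: -1/18


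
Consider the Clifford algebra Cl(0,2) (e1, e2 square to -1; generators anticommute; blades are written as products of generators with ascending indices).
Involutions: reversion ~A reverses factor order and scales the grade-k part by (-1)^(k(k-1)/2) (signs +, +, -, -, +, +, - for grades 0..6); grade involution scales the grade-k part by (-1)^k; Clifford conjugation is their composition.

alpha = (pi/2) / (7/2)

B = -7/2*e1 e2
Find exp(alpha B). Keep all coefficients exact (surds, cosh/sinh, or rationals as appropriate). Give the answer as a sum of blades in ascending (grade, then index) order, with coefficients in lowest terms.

B^2 = (-7/2)^2*(e1 e2)^2 = 49/4*(-1) = -49/4 (a basis 2-blade squares to minus the product of its generators' squares).
B^2 = -49/4 — the series telescopes trigonometrically here: l = 7/2, alpha*l = pi/2, so exp(alpha B) = cos(pi/2) + (sin(pi/2)/(7/2))*B = 0 + (2/7)*B.
Answer: -e1 e2


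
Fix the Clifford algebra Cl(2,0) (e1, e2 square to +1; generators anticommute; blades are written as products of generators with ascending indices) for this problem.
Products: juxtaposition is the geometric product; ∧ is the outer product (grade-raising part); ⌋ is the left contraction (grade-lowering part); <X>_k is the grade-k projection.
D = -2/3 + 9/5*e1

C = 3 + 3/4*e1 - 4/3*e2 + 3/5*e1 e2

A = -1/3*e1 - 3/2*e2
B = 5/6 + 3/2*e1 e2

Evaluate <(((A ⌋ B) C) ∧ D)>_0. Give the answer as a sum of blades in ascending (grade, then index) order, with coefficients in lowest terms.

step 1: 9/4*e1 - 1/2*e2
step 2: 113/48 + 141/20*e1 - 3/20*e2 - 21/8*e1 e2
step 3: -113/72 - 37/80*e1 + 1/10*e2 + 101/50*e1 e2
step 4: -113/72
Answer: -113/72


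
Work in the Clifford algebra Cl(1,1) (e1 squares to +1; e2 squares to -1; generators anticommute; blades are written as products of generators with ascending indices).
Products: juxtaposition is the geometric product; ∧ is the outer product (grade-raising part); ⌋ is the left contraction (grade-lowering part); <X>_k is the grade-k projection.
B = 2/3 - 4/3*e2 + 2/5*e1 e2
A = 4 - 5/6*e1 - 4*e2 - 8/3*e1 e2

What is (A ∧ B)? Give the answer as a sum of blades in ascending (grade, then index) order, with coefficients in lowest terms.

step 1: 8/3 - 5/9*e1 - 8*e2 + 14/15*e1 e2
Answer: 8/3 - 5/9*e1 - 8*e2 + 14/15*e1 e2


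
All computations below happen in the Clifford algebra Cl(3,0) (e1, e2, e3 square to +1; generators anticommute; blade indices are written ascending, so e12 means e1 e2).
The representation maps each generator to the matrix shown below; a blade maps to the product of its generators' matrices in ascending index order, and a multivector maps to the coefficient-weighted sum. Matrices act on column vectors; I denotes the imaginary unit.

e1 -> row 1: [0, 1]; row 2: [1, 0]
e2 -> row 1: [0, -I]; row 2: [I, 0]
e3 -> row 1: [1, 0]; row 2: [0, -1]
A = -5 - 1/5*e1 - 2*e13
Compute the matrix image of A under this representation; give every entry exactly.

Bivector images (products of the table entries): rho(e13) = rho(e1)rho(e3) = row 1: [0, -1]; row 2: [1, 0].
M = (-5)*1 + (-1/5)*rho(e1) + (-2)*rho(e13), summed entrywise (1 is the identity matrix):
Answer: row 1: [-5, 9/5]; row 2: [-11/5, -5]


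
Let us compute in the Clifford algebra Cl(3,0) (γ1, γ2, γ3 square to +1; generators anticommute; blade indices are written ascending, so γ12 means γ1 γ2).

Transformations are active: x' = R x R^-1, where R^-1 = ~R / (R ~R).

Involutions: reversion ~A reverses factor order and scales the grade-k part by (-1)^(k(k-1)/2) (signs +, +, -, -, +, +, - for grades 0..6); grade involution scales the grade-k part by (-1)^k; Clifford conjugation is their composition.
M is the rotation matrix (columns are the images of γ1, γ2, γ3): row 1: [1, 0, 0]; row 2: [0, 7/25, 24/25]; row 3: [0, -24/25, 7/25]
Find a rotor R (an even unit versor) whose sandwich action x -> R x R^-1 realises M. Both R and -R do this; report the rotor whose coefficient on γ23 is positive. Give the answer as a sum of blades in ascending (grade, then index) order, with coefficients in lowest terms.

Method: write R = a + b12*γ12 + b13*γ13 + b23*γ23 with a^2 + b12^2 + b13^2 + b23^2 = 1 (so R^-1 = ~R). Expanding the columns R e_j ~R gives tr M = 4a^2 - 1 and, from the antisymmetric part, M21 - M12 = -4a*b12, M13 - M31 = 4a*b13, M32 - M23 = -4a*b23.
Here tr M = 39/25, so a^2 = (1 + tr M)/4 = 16/25 and a = ±4/5. Taking a = 4/5: M21 - M12 = 0, M13 - M31 = 0, M32 - M23 = -48/25, giving b12 = 0, b13 = 0, b23 = 3/5, i.e. R = 4/5 + 3/5*γ23.
Its γ23 coefficient is already positive.
Answer: 4/5 + 3/5*γ23. Sheet selection: the two-to-one cover makes ±R indistinguishable at the matrix level (trace 39/25), so uniqueness comes from the required sign on γ23.
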